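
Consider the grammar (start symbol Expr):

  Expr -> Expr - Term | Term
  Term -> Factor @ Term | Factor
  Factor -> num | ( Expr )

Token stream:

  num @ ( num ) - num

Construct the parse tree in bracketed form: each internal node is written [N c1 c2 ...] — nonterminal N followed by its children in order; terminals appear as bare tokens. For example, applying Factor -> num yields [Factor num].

[Expr [Expr [Term [Factor num] @ [Term [Factor ( [Expr [Term [Factor num]]] )]]]] - [Term [Factor num]]]

Expr
Expr - Term
Term - Term
Factor @ Term - Term
num @ Term - Term
num @ Factor - Term
num @ ( Expr ) - Term
num @ ( Term ) - Term
num @ ( Factor ) - Term
num @ ( num ) - Term
num @ ( num ) - Factor
num @ ( num ) - num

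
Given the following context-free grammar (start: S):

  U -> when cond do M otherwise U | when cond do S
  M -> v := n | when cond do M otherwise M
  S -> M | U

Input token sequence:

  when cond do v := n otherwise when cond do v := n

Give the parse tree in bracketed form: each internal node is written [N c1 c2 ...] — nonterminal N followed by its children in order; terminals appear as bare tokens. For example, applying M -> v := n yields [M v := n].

[S [U when cond do [M v := n] otherwise [U when cond do [S [M v := n]]]]]

S
U
when cond do M otherwise U
when cond do v := n otherwise U
when cond do v := n otherwise when cond do S
when cond do v := n otherwise when cond do M
when cond do v := n otherwise when cond do v := n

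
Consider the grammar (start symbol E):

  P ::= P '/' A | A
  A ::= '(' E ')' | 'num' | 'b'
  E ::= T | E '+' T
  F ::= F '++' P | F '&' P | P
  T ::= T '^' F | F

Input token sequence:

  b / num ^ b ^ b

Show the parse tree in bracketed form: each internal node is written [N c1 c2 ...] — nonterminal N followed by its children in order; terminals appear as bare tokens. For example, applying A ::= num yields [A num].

[E [T [T [T [F [P [P [A b]] / [A num]]]] ^ [F [P [A b]]]] ^ [F [P [A b]]]]]

E
T
T ^ F
T ^ F ^ F
F ^ F ^ F
P ^ F ^ F
P / A ^ F ^ F
A / A ^ F ^ F
b / A ^ F ^ F
b / num ^ F ^ F
b / num ^ P ^ F
b / num ^ A ^ F
b / num ^ b ^ F
b / num ^ b ^ P
b / num ^ b ^ A
b / num ^ b ^ b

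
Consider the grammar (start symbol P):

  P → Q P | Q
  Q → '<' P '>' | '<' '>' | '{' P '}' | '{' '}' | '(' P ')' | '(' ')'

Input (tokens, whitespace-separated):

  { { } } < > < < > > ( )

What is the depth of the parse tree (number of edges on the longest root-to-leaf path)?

6

[P [Q { [P [Q { }]] }] [P [Q < >] [P [Q < [P [Q < >]] >] [P [Q ( )]]]]]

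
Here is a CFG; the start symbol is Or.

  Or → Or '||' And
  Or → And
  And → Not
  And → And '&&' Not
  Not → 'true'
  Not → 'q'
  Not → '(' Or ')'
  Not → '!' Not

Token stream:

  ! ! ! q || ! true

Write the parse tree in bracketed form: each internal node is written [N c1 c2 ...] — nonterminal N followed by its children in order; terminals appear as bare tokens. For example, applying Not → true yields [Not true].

[Or [Or [And [Not ! [Not ! [Not ! [Not q]]]]]] || [And [Not ! [Not true]]]]

Or
Or || And
And || And
Not || And
! Not || And
! ! Not || And
! ! ! Not || And
! ! ! q || And
! ! ! q || Not
! ! ! q || ! Not
! ! ! q || ! true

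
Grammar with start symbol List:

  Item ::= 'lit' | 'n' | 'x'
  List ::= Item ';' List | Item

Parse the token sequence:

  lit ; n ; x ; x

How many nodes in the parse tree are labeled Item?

4

[List [Item lit] ; [List [Item n] ; [List [Item x] ; [List [Item x]]]]]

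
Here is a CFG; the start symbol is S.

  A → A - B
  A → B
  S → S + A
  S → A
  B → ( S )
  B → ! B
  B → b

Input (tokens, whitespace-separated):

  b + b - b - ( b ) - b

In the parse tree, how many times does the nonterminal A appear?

6

[S [S [A [B b]]] + [A [A [A [A [B b]] - [B b]] - [B ( [S [A [B b]]] )]] - [B b]]]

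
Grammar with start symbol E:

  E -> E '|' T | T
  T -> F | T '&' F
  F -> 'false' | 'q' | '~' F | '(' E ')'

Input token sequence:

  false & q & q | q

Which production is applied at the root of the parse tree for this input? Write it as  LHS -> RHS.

[E [E [T [T [T [F false]] & [F q]] & [F q]]] | [T [F q]]]

E -> E '|' T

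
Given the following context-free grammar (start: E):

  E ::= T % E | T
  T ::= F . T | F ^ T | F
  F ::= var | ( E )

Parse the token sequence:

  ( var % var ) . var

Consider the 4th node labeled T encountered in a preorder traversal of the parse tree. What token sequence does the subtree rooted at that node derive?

[E [T [F ( [E [T [F var]] % [E [T [F var]]]] )] . [T [F var]]]]

var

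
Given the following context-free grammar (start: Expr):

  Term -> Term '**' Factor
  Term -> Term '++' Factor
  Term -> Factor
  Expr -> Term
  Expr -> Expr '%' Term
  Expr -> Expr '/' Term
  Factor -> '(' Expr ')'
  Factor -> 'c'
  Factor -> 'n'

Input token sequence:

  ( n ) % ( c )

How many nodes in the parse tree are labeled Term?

4

[Expr [Expr [Term [Factor ( [Expr [Term [Factor n]]] )]]] % [Term [Factor ( [Expr [Term [Factor c]]] )]]]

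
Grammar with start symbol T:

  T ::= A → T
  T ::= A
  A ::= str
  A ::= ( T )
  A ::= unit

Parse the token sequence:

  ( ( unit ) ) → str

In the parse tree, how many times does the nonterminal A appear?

4

[T [A ( [T [A ( [T [A unit]] )]] )] → [T [A str]]]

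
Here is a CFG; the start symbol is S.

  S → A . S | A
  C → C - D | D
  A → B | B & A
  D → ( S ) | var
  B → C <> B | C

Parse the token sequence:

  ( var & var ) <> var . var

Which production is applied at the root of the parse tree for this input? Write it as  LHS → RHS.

[S [A [B [C [D ( [S [A [B [C [D var]]] & [A [B [C [D var]]]]]] )]] <> [B [C [D var]]]]] . [S [A [B [C [D var]]]]]]

S → A . S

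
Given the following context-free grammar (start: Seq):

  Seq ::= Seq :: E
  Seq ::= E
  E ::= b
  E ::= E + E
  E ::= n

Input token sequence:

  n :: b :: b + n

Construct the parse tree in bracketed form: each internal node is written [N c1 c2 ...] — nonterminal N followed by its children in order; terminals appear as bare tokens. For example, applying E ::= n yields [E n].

[Seq [Seq [Seq [E n]] :: [E b]] :: [E [E b] + [E n]]]

Seq
Seq :: E
Seq :: E :: E
E :: E :: E
n :: E :: E
n :: b :: E
n :: b :: E + E
n :: b :: b + E
n :: b :: b + n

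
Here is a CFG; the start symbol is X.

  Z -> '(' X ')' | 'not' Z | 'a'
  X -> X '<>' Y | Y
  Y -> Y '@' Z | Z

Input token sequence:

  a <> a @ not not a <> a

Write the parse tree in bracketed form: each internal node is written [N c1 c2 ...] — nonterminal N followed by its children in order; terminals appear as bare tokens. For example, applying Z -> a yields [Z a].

[X [X [X [Y [Z a]]] <> [Y [Y [Z a]] @ [Z not [Z not [Z a]]]]] <> [Y [Z a]]]

X
X <> Y
X <> Y <> Y
Y <> Y <> Y
Z <> Y <> Y
a <> Y <> Y
a <> Y @ Z <> Y
a <> Z @ Z <> Y
a <> a @ Z <> Y
a <> a @ not Z <> Y
a <> a @ not not Z <> Y
a <> a @ not not a <> Y
a <> a @ not not a <> Z
a <> a @ not not a <> a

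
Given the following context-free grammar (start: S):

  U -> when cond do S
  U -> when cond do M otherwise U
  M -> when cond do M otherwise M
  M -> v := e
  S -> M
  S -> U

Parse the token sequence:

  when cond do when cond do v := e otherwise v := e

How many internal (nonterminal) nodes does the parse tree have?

[S [U when cond do [S [M when cond do [M v := e] otherwise [M v := e]]]]]

6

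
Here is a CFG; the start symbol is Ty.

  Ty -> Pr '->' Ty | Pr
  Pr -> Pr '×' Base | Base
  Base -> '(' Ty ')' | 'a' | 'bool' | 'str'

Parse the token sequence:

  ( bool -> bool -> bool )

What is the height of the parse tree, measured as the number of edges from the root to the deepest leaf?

8

[Ty [Pr [Base ( [Ty [Pr [Base bool]] -> [Ty [Pr [Base bool]] -> [Ty [Pr [Base bool]]]]] )]]]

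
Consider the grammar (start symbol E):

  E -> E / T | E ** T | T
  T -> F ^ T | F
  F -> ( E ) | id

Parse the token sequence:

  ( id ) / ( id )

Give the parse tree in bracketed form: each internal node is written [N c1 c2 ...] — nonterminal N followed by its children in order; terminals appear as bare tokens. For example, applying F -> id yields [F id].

E
E / T
T / T
F / T
( E ) / T
( T ) / T
( F ) / T
( id ) / T
( id ) / F
( id ) / ( E )
( id ) / ( T )
( id ) / ( F )
( id ) / ( id )

[E [E [T [F ( [E [T [F id]]] )]]] / [T [F ( [E [T [F id]]] )]]]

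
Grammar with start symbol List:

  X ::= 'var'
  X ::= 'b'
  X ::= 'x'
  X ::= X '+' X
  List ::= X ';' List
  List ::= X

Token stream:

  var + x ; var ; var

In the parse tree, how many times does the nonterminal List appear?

[List [X [X var] + [X x]] ; [List [X var] ; [List [X var]]]]

3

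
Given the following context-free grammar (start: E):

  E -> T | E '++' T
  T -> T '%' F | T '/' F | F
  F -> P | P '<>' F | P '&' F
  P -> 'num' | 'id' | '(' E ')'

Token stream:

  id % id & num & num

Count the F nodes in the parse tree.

4

[E [T [T [F [P id]]] % [F [P id] & [F [P num] & [F [P num]]]]]]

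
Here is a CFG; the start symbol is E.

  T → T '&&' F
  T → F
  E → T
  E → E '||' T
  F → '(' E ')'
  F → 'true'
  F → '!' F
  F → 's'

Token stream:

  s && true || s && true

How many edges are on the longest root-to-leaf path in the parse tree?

5

[E [E [T [T [F s]] && [F true]]] || [T [T [F s]] && [F true]]]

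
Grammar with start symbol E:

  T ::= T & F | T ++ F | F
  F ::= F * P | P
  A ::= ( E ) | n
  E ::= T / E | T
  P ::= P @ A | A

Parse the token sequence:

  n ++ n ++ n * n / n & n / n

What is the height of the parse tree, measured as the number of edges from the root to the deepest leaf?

7

[E [T [T [T [F [P [A n]]]] ++ [F [P [A n]]]] ++ [F [F [P [A n]]] * [P [A n]]]] / [E [T [T [F [P [A n]]]] & [F [P [A n]]]] / [E [T [F [P [A n]]]]]]]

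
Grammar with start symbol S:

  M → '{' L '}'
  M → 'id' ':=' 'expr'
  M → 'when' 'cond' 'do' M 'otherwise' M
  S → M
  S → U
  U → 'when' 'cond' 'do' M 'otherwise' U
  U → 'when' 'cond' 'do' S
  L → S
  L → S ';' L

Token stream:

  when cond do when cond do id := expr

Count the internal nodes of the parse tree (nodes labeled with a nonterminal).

6

[S [U when cond do [S [U when cond do [S [M id := expr]]]]]]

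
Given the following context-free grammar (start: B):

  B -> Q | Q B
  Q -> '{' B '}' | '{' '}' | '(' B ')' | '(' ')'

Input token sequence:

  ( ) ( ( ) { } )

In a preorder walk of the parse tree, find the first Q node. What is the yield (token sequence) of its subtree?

( )

[B [Q ( )] [B [Q ( [B [Q ( )] [B [Q { }]]] )]]]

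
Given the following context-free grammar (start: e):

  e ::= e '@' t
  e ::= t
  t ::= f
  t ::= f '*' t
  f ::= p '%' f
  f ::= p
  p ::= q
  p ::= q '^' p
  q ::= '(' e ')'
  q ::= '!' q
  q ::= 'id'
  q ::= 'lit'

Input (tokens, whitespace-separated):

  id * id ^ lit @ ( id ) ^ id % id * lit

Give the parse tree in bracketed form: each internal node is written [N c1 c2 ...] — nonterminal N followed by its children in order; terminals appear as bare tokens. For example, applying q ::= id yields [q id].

[e [e [t [f [p [q id]]] * [t [f [p [q id] ^ [p [q lit]]]]]]] @ [t [f [p [q ( [e [t [f [p [q id]]]]] )] ^ [p [q id]]] % [f [p [q id]]]] * [t [f [p [q lit]]]]]]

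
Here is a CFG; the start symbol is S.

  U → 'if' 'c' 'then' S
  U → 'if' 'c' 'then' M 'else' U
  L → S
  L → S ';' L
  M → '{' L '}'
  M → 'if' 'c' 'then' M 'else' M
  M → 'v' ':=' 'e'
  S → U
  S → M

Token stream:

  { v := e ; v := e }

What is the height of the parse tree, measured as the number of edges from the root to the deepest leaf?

6

[S [M { [L [S [M v := e]] ; [L [S [M v := e]]]] }]]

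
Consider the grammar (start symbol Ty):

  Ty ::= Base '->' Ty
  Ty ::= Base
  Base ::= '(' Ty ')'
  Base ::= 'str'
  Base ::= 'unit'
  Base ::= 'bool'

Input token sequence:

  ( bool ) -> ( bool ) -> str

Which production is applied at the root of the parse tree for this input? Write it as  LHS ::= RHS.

Ty ::= Base '->' Ty

[Ty [Base ( [Ty [Base bool]] )] -> [Ty [Base ( [Ty [Base bool]] )] -> [Ty [Base str]]]]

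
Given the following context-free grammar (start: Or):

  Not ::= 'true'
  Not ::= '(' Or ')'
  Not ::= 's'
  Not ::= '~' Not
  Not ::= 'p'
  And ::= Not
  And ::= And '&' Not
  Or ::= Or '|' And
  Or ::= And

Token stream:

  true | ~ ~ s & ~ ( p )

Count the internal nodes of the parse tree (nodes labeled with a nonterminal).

[Or [Or [And [Not true]]] | [And [And [Not ~ [Not ~ [Not s]]]] & [Not ~ [Not ( [Or [And [Not p]]] )]]]]

14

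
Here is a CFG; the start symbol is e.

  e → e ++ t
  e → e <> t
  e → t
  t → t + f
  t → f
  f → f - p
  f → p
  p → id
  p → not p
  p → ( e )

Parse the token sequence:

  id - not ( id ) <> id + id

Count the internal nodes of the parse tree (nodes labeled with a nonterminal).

18

[e [e [t [f [f [p id]] - [p not [p ( [e [t [f [p id]]]] )]]]]] <> [t [t [f [p id]]] + [f [p id]]]]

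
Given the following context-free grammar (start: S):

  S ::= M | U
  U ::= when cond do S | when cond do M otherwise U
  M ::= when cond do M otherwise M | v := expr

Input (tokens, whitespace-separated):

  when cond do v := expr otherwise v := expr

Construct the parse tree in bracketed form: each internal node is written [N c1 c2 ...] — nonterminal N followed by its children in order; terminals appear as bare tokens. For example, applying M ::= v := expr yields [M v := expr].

S
M
when cond do M otherwise M
when cond do v := expr otherwise M
when cond do v := expr otherwise v := expr

[S [M when cond do [M v := expr] otherwise [M v := expr]]]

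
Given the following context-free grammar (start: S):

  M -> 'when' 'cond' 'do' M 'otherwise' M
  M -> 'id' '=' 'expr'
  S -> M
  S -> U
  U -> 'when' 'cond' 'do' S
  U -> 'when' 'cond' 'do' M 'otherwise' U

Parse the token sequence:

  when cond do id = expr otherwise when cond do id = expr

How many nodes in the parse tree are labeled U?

[S [U when cond do [M id = expr] otherwise [U when cond do [S [M id = expr]]]]]

2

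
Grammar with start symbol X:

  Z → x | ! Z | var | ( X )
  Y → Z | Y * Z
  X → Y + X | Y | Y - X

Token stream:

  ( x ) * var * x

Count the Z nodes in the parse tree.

4

[X [Y [Y [Y [Z ( [X [Y [Z x]]] )]] * [Z var]] * [Z x]]]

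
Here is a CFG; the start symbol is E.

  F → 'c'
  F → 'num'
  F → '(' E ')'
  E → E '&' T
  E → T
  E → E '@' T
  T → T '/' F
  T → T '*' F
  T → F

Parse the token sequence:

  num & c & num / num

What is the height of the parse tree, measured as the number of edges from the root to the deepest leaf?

5

[E [E [E [T [F num]]] & [T [F c]]] & [T [T [F num]] / [F num]]]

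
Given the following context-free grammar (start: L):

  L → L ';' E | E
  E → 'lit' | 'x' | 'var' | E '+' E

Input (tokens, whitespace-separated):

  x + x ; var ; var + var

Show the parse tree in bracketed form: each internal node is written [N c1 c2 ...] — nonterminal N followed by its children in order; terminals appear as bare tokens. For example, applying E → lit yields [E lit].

[L [L [L [E [E x] + [E x]]] ; [E var]] ; [E [E var] + [E var]]]

L
L ; E
L ; E ; E
E ; E ; E
E + E ; E ; E
x + E ; E ; E
x + x ; E ; E
x + x ; var ; E
x + x ; var ; E + E
x + x ; var ; var + E
x + x ; var ; var + var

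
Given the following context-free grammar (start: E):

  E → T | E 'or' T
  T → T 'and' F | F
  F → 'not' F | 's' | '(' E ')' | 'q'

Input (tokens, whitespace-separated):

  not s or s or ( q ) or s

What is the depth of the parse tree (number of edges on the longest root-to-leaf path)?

[E [E [E [E [T [F not [F s]]]] or [T [F s]]] or [T [F ( [E [T [F q]]] )]]] or [T [F s]]]

7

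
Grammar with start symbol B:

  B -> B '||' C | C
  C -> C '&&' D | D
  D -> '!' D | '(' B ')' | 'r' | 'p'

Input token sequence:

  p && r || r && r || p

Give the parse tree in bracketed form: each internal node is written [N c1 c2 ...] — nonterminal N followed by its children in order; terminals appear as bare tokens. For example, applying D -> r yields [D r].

B
B || C
B || C || C
C || C || C
C && D || C || C
D && D || C || C
p && D || C || C
p && r || C || C
p && r || C && D || C
p && r || D && D || C
p && r || r && D || C
p && r || r && r || C
p && r || r && r || D
p && r || r && r || p

[B [B [B [C [C [D p]] && [D r]]] || [C [C [D r]] && [D r]]] || [C [D p]]]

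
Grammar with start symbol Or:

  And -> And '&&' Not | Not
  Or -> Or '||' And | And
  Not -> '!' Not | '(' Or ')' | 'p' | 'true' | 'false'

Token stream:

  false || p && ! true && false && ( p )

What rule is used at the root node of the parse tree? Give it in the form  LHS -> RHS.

[Or [Or [And [Not false]]] || [And [And [And [And [Not p]] && [Not ! [Not true]]] && [Not false]] && [Not ( [Or [And [Not p]]] )]]]

Or -> Or '||' And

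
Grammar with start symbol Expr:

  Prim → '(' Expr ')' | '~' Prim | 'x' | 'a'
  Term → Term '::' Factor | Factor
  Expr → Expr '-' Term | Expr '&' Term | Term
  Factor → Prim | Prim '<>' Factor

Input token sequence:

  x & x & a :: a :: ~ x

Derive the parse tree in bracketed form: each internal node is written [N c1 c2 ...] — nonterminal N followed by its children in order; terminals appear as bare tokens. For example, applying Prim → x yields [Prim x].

[Expr [Expr [Expr [Term [Factor [Prim x]]]] & [Term [Factor [Prim x]]]] & [Term [Term [Term [Factor [Prim a]]] :: [Factor [Prim a]]] :: [Factor [Prim ~ [Prim x]]]]]

Expr
Expr & Term
Expr & Term & Term
Term & Term & Term
Factor & Term & Term
Prim & Term & Term
x & Term & Term
x & Factor & Term
x & Prim & Term
x & x & Term
x & x & Term :: Factor
x & x & Term :: Factor :: Factor
x & x & Factor :: Factor :: Factor
x & x & Prim :: Factor :: Factor
x & x & a :: Factor :: Factor
x & x & a :: Prim :: Factor
x & x & a :: a :: Factor
x & x & a :: a :: Prim
x & x & a :: a :: ~ Prim
x & x & a :: a :: ~ x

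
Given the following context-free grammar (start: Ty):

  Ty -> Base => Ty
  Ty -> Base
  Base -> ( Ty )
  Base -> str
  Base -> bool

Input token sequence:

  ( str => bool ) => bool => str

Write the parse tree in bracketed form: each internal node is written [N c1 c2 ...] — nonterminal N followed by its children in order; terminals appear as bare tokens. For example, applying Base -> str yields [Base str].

Ty
Base => Ty
( Ty ) => Ty
( Base => Ty ) => Ty
( str => Ty ) => Ty
( str => Base ) => Ty
( str => bool ) => Ty
( str => bool ) => Base => Ty
( str => bool ) => bool => Ty
( str => bool ) => bool => Base
( str => bool ) => bool => str

[Ty [Base ( [Ty [Base str] => [Ty [Base bool]]] )] => [Ty [Base bool] => [Ty [Base str]]]]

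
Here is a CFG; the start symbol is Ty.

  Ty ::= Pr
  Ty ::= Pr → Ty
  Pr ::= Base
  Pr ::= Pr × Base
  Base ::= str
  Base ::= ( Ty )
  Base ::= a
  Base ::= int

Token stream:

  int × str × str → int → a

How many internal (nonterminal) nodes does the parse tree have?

[Ty [Pr [Pr [Pr [Base int]] × [Base str]] × [Base str]] → [Ty [Pr [Base int]] → [Ty [Pr [Base a]]]]]

13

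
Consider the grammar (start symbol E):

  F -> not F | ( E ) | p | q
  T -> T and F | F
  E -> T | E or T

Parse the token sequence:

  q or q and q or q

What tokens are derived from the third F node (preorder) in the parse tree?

[E [E [E [T [F q]]] or [T [T [F q]] and [F q]]] or [T [F q]]]

q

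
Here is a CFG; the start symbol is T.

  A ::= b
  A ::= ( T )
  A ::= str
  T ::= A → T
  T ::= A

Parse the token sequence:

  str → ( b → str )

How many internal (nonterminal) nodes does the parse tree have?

[T [A str] → [T [A ( [T [A b] → [T [A str]]] )]]]

8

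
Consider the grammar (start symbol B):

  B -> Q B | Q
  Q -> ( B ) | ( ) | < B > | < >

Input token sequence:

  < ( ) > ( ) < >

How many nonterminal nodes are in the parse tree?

[B [Q < [B [Q ( )]] >] [B [Q ( )] [B [Q < >]]]]

8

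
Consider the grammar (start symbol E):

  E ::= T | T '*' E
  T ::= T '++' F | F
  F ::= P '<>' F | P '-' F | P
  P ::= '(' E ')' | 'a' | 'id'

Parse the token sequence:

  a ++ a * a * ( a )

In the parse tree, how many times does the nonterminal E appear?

4

[E [T [T [F [P a]]] ++ [F [P a]]] * [E [T [F [P a]]] * [E [T [F [P ( [E [T [F [P a]]]] )]]]]]]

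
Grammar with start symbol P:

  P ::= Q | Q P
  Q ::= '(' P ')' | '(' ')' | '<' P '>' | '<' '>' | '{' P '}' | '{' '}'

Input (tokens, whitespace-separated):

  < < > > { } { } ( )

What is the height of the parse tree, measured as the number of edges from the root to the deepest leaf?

5

[P [Q < [P [Q < >]] >] [P [Q { }] [P [Q { }] [P [Q ( )]]]]]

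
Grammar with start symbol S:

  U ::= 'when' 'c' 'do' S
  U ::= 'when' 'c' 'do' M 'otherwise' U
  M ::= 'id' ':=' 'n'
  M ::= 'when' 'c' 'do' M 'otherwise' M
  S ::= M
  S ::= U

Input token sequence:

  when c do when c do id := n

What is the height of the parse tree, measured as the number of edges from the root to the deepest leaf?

[S [U when c do [S [U when c do [S [M id := n]]]]]]

6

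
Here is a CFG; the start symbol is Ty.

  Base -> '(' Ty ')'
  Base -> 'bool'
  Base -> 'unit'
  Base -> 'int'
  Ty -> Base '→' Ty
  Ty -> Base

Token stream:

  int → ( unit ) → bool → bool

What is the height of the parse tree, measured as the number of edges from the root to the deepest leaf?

5

[Ty [Base int] → [Ty [Base ( [Ty [Base unit]] )] → [Ty [Base bool] → [Ty [Base bool]]]]]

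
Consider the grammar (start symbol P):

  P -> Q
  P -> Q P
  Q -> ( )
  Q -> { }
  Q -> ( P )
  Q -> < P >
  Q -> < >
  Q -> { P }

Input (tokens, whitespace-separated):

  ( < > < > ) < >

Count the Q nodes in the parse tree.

[P [Q ( [P [Q < >] [P [Q < >]]] )] [P [Q < >]]]

4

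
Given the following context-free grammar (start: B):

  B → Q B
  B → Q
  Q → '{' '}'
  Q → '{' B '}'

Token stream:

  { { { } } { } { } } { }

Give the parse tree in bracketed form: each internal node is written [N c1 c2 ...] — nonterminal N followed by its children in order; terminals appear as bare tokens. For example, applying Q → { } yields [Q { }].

[B [Q { [B [Q { [B [Q { }]] }] [B [Q { }] [B [Q { }]]]] }] [B [Q { }]]]

B
Q B
{ B } B
{ Q B } B
{ { B } B } B
{ { Q } B } B
{ { { } } B } B
{ { { } } Q B } B
{ { { } } { } B } B
{ { { } } { } Q } B
{ { { } } { } { } } B
{ { { } } { } { } } Q
{ { { } } { } { } } { }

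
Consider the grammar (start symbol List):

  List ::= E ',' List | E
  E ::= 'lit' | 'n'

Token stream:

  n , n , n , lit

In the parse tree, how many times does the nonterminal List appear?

[List [E n] , [List [E n] , [List [E n] , [List [E lit]]]]]

4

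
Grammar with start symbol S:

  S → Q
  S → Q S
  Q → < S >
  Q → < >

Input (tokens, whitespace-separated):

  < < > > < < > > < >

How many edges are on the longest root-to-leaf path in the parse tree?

5

[S [Q < [S [Q < >]] >] [S [Q < [S [Q < >]] >] [S [Q < >]]]]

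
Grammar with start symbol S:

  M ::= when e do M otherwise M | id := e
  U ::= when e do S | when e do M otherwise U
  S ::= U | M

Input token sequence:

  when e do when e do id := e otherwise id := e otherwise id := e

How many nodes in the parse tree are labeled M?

[S [M when e do [M when e do [M id := e] otherwise [M id := e]] otherwise [M id := e]]]

5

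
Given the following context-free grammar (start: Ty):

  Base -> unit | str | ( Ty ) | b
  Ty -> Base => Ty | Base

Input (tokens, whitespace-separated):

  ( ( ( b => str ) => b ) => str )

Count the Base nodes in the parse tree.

7

[Ty [Base ( [Ty [Base ( [Ty [Base ( [Ty [Base b] => [Ty [Base str]]] )] => [Ty [Base b]]] )] => [Ty [Base str]]] )]]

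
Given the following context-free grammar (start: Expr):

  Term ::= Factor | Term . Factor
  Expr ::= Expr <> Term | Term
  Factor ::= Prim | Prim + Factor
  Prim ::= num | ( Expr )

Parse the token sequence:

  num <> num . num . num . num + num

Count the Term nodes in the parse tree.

5

[Expr [Expr [Term [Factor [Prim num]]]] <> [Term [Term [Term [Term [Factor [Prim num]]] . [Factor [Prim num]]] . [Factor [Prim num]]] . [Factor [Prim num] + [Factor [Prim num]]]]]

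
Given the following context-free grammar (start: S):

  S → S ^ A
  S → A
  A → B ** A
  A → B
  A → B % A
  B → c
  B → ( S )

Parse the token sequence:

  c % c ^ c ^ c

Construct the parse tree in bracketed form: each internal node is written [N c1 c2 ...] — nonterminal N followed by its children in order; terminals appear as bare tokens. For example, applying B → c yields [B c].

S
S ^ A
S ^ A ^ A
A ^ A ^ A
B % A ^ A ^ A
c % A ^ A ^ A
c % B ^ A ^ A
c % c ^ A ^ A
c % c ^ B ^ A
c % c ^ c ^ A
c % c ^ c ^ B
c % c ^ c ^ c

[S [S [S [A [B c] % [A [B c]]]] ^ [A [B c]]] ^ [A [B c]]]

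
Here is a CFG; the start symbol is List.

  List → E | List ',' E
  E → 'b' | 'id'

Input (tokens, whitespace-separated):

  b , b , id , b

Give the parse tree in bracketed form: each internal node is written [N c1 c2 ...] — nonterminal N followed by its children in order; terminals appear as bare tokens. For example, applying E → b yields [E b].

List
List , E
List , E , E
List , E , E , E
E , E , E , E
b , E , E , E
b , b , E , E
b , b , id , E
b , b , id , b

[List [List [List [List [E b]] , [E b]] , [E id]] , [E b]]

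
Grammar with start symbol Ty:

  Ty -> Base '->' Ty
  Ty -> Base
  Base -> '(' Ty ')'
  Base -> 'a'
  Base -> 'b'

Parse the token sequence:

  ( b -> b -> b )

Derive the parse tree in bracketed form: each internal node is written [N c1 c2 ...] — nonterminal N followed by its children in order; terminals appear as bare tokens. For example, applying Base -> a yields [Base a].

Ty
Base
( Ty )
( Base -> Ty )
( b -> Ty )
( b -> Base -> Ty )
( b -> b -> Ty )
( b -> b -> Base )
( b -> b -> b )

[Ty [Base ( [Ty [Base b] -> [Ty [Base b] -> [Ty [Base b]]]] )]]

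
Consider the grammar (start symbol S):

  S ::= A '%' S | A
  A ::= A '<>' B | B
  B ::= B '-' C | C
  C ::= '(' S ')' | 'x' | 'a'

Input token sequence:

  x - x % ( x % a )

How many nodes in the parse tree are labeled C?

[S [A [B [B [C x]] - [C x]]] % [S [A [B [C ( [S [A [B [C x]]] % [S [A [B [C a]]]]] )]]]]]

5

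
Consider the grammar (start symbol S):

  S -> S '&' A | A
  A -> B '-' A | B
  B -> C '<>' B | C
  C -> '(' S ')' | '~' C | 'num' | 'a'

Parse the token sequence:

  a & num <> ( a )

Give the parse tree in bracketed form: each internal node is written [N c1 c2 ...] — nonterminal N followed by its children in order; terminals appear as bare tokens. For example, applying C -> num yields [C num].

S
S & A
A & A
B & A
C & A
a & A
a & B
a & C <> B
a & num <> B
a & num <> C
a & num <> ( S )
a & num <> ( A )
a & num <> ( B )
a & num <> ( C )
a & num <> ( a )

[S [S [A [B [C a]]]] & [A [B [C num] <> [B [C ( [S [A [B [C a]]]] )]]]]]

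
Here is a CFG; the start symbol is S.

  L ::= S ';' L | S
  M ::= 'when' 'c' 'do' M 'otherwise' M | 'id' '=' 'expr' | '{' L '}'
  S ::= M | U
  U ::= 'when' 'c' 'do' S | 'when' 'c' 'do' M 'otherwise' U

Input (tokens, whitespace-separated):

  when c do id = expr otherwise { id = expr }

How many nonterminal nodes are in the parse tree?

[S [M when c do [M id = expr] otherwise [M { [L [S [M id = expr]]] }]]]

7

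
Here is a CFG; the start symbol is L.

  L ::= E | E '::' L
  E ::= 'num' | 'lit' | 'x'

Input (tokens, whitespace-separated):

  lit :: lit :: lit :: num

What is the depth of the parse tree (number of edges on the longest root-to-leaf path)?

5

[L [E lit] :: [L [E lit] :: [L [E lit] :: [L [E num]]]]]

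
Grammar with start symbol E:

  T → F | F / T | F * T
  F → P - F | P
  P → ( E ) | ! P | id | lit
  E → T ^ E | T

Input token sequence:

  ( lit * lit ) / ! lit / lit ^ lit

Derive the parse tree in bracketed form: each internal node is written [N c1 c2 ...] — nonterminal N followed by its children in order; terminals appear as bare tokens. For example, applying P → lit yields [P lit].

[E [T [F [P ( [E [T [F [P lit]] * [T [F [P lit]]]]] )]] / [T [F [P ! [P lit]]] / [T [F [P lit]]]]] ^ [E [T [F [P lit]]]]]

E
T ^ E
F / T ^ E
P / T ^ E
( E ) / T ^ E
( T ) / T ^ E
( F * T ) / T ^ E
( P * T ) / T ^ E
( lit * T ) / T ^ E
( lit * F ) / T ^ E
( lit * P ) / T ^ E
( lit * lit ) / T ^ E
( lit * lit ) / F / T ^ E
( lit * lit ) / P / T ^ E
( lit * lit ) / ! P / T ^ E
( lit * lit ) / ! lit / T ^ E
( lit * lit ) / ! lit / F ^ E
( lit * lit ) / ! lit / P ^ E
( lit * lit ) / ! lit / lit ^ E
( lit * lit ) / ! lit / lit ^ T
( lit * lit ) / ! lit / lit ^ F
( lit * lit ) / ! lit / lit ^ P
( lit * lit ) / ! lit / lit ^ lit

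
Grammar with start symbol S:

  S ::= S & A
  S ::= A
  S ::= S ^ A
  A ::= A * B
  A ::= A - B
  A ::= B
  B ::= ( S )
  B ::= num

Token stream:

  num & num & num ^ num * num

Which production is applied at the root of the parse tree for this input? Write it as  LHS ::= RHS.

[S [S [S [S [A [B num]]] & [A [B num]]] & [A [B num]]] ^ [A [A [B num]] * [B num]]]

S ::= S ^ A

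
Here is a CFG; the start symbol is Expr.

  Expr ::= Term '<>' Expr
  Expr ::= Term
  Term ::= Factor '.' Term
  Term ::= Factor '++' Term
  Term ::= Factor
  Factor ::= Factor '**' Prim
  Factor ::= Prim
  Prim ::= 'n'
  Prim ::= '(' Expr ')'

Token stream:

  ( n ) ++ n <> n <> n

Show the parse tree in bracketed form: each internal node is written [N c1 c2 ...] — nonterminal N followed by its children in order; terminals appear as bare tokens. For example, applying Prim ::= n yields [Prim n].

Expr
Term <> Expr
Factor ++ Term <> Expr
Prim ++ Term <> Expr
( Expr ) ++ Term <> Expr
( Term ) ++ Term <> Expr
( Factor ) ++ Term <> Expr
( Prim ) ++ Term <> Expr
( n ) ++ Term <> Expr
( n ) ++ Factor <> Expr
( n ) ++ Prim <> Expr
( n ) ++ n <> Expr
( n ) ++ n <> Term <> Expr
( n ) ++ n <> Factor <> Expr
( n ) ++ n <> Prim <> Expr
( n ) ++ n <> n <> Expr
( n ) ++ n <> n <> Term
( n ) ++ n <> n <> Factor
( n ) ++ n <> n <> Prim
( n ) ++ n <> n <> n

[Expr [Term [Factor [Prim ( [Expr [Term [Factor [Prim n]]]] )]] ++ [Term [Factor [Prim n]]]] <> [Expr [Term [Factor [Prim n]]] <> [Expr [Term [Factor [Prim n]]]]]]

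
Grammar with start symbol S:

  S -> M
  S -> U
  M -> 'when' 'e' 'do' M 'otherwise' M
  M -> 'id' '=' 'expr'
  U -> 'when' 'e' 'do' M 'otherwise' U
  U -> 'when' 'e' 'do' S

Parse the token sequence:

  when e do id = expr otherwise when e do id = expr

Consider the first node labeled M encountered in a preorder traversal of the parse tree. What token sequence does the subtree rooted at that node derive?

[S [U when e do [M id = expr] otherwise [U when e do [S [M id = expr]]]]]

id = expr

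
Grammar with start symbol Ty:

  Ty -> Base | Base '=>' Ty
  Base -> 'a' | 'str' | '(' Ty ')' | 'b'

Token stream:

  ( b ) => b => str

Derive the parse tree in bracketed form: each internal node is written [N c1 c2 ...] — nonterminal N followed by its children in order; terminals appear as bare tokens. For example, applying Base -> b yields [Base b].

[Ty [Base ( [Ty [Base b]] )] => [Ty [Base b] => [Ty [Base str]]]]

Ty
Base => Ty
( Ty ) => Ty
( Base ) => Ty
( b ) => Ty
( b ) => Base => Ty
( b ) => b => Ty
( b ) => b => Base
( b ) => b => str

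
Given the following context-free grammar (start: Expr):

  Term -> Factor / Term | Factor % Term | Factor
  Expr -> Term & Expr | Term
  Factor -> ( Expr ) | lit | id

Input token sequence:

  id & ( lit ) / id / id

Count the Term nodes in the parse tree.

[Expr [Term [Factor id]] & [Expr [Term [Factor ( [Expr [Term [Factor lit]]] )] / [Term [Factor id] / [Term [Factor id]]]]]]

5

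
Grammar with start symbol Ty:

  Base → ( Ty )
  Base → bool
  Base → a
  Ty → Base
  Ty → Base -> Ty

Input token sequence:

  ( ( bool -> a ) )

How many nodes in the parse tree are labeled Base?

4

[Ty [Base ( [Ty [Base ( [Ty [Base bool] -> [Ty [Base a]]] )]] )]]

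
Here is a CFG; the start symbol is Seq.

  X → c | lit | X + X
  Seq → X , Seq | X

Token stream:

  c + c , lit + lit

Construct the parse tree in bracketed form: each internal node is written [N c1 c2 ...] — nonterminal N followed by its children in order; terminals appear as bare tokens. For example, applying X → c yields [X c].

Seq
X , Seq
X + X , Seq
c + X , Seq
c + c , Seq
c + c , X
c + c , X + X
c + c , lit + X
c + c , lit + lit

[Seq [X [X c] + [X c]] , [Seq [X [X lit] + [X lit]]]]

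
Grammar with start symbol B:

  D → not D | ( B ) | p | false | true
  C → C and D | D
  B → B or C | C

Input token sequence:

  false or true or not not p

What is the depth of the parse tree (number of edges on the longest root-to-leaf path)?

[B [B [B [C [D false]]] or [C [D true]]] or [C [D not [D not [D p]]]]]

5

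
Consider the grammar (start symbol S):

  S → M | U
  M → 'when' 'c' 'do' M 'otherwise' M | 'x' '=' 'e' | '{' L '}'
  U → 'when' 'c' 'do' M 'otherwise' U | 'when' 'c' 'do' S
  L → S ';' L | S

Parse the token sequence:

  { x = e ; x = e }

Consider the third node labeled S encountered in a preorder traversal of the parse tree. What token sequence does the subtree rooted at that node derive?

[S [M { [L [S [M x = e]] ; [L [S [M x = e]]]] }]]

x = e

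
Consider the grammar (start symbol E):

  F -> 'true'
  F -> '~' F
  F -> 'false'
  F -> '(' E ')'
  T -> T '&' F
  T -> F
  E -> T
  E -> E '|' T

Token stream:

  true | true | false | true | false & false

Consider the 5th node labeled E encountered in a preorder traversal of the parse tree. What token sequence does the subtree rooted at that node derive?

true

[E [E [E [E [E [T [F true]]] | [T [F true]]] | [T [F false]]] | [T [F true]]] | [T [T [F false]] & [F false]]]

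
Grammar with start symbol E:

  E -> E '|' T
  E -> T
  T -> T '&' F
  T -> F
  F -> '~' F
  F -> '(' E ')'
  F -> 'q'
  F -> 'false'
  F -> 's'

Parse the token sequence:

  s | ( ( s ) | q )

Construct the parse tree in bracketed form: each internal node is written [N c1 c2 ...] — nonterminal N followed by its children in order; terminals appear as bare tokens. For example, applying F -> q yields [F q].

[E [E [T [F s]]] | [T [F ( [E [E [T [F ( [E [T [F s]]] )]]] | [T [F q]]] )]]]

E
E | T
T | T
F | T
s | T
s | F
s | ( E )
s | ( E | T )
s | ( T | T )
s | ( F | T )
s | ( ( E ) | T )
s | ( ( T ) | T )
s | ( ( F ) | T )
s | ( ( s ) | T )
s | ( ( s ) | F )
s | ( ( s ) | q )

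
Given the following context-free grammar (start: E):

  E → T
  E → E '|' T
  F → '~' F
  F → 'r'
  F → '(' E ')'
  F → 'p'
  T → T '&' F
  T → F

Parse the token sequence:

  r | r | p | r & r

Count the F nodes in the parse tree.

5

[E [E [E [E [T [F r]]] | [T [F r]]] | [T [F p]]] | [T [T [F r]] & [F r]]]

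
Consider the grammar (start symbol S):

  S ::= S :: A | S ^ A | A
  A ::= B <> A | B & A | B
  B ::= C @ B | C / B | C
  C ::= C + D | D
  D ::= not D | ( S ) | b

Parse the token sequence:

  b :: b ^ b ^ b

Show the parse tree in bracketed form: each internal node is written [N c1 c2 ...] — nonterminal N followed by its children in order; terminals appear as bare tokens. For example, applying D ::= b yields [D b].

S
S ^ A
S ^ A ^ A
S :: A ^ A ^ A
A :: A ^ A ^ A
B :: A ^ A ^ A
C :: A ^ A ^ A
D :: A ^ A ^ A
b :: A ^ A ^ A
b :: B ^ A ^ A
b :: C ^ A ^ A
b :: D ^ A ^ A
b :: b ^ A ^ A
b :: b ^ B ^ A
b :: b ^ C ^ A
b :: b ^ D ^ A
b :: b ^ b ^ A
b :: b ^ b ^ B
b :: b ^ b ^ C
b :: b ^ b ^ D
b :: b ^ b ^ b

[S [S [S [S [A [B [C [D b]]]]] :: [A [B [C [D b]]]]] ^ [A [B [C [D b]]]]] ^ [A [B [C [D b]]]]]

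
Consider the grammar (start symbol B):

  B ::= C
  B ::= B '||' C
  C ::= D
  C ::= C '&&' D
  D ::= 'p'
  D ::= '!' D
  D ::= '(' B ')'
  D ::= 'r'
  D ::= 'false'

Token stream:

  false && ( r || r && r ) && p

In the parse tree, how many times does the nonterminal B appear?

[B [C [C [C [D false]] && [D ( [B [B [C [D r]]] || [C [C [D r]] && [D r]]] )]] && [D p]]]

3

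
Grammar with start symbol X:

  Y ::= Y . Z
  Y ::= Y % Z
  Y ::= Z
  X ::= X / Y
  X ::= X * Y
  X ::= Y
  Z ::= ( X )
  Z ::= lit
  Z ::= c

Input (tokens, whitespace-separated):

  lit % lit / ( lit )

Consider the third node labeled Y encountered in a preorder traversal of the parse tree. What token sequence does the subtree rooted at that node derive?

( lit )

[X [X [Y [Y [Z lit]] % [Z lit]]] / [Y [Z ( [X [Y [Z lit]]] )]]]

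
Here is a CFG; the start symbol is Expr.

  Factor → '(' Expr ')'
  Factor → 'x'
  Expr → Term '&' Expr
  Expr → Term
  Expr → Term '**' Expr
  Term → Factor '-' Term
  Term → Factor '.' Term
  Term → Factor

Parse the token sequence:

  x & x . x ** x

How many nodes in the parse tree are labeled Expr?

3

[Expr [Term [Factor x]] & [Expr [Term [Factor x] . [Term [Factor x]]] ** [Expr [Term [Factor x]]]]]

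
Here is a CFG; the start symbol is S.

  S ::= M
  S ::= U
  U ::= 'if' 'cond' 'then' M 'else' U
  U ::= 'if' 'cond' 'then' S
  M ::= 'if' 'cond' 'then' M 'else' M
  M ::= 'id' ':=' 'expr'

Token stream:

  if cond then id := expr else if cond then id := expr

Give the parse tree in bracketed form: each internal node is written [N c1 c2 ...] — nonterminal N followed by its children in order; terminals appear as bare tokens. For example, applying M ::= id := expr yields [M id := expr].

[S [U if cond then [M id := expr] else [U if cond then [S [M id := expr]]]]]

S
U
if cond then M else U
if cond then id := expr else U
if cond then id := expr else if cond then S
if cond then id := expr else if cond then M
if cond then id := expr else if cond then id := expr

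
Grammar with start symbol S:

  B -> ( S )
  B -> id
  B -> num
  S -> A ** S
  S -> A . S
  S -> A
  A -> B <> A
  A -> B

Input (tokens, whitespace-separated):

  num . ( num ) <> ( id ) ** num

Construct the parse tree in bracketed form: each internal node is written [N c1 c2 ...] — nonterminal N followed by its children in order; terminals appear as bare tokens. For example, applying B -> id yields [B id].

S
A . S
B . S
num . S
num . A ** S
num . B <> A ** S
num . ( S ) <> A ** S
num . ( A ) <> A ** S
num . ( B ) <> A ** S
num . ( num ) <> A ** S
num . ( num ) <> B ** S
num . ( num ) <> ( S ) ** S
num . ( num ) <> ( A ) ** S
num . ( num ) <> ( B ) ** S
num . ( num ) <> ( id ) ** S
num . ( num ) <> ( id ) ** A
num . ( num ) <> ( id ) ** B
num . ( num ) <> ( id ) ** num

[S [A [B num]] . [S [A [B ( [S [A [B num]]] )] <> [A [B ( [S [A [B id]]] )]]] ** [S [A [B num]]]]]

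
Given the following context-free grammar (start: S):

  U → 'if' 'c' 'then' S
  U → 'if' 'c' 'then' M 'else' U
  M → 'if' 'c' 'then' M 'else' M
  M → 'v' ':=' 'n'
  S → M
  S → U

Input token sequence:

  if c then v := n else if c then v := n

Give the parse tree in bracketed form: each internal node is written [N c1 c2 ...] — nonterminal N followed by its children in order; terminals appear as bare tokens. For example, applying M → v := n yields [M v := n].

[S [U if c then [M v := n] else [U if c then [S [M v := n]]]]]

S
U
if c then M else U
if c then v := n else U
if c then v := n else if c then S
if c then v := n else if c then M
if c then v := n else if c then v := n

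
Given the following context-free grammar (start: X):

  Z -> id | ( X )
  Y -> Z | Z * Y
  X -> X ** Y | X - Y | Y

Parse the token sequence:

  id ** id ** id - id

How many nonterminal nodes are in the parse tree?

12

[X [X [X [X [Y [Z id]]] ** [Y [Z id]]] ** [Y [Z id]]] - [Y [Z id]]]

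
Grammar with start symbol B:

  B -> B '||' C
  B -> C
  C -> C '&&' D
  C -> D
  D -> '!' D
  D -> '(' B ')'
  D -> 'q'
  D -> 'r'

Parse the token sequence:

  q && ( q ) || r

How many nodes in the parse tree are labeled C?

4

[B [B [C [C [D q]] && [D ( [B [C [D q]]] )]]] || [C [D r]]]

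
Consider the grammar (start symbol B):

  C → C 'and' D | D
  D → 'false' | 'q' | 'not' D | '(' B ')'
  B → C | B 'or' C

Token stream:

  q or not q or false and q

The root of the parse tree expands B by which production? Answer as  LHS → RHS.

[B [B [B [C [D q]]] or [C [D not [D q]]]] or [C [C [D false]] and [D q]]]

B → B 'or' C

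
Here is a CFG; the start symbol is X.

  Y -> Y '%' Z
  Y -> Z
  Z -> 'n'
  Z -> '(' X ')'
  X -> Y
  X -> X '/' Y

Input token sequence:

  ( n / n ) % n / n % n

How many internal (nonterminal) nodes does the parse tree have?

16

[X [X [Y [Y [Z ( [X [X [Y [Z n]]] / [Y [Z n]]] )]] % [Z n]]] / [Y [Y [Z n]] % [Z n]]]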